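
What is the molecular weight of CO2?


M(CO2) = 1×12.01 + 2×16.0
= 12.01 + 32.0
= 44.01 g/mol

44.01 g/mol


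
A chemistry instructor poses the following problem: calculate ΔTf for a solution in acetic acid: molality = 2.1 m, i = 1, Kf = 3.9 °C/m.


ΔTf = Kf × m × i
= 3.9 × 2.1 × 1
= 8.19 °C

8.19 °C


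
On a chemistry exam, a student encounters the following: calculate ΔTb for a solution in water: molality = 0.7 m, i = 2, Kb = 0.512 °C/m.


ΔTb = Kb × m × i
= 0.512 × 0.7 × 2
= 0.7168 °C

0.7168 °C


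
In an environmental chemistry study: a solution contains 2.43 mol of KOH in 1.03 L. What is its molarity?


M = n/V = 2.43/1.03 = 2.359 mol/L

2.359 M


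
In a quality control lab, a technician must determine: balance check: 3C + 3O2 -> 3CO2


Equation: 3C + 3O2 -> 3CO2
Check atoms: C: 3=3, O: 6=6
Balanced

Yes, balanced


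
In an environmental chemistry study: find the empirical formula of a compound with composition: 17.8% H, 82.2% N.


Assume 100 g sample. Moles of each element:
  H: 17.8/1.008 = 17.659 mol
  N: 82.2/14.01 = 5.867 mol
Divide by smallest (5.867):
  H: 17.659/5.867 = 3.01
  N: 5.867/5.867 = 1.0
Empirical formula: NH3

NH3


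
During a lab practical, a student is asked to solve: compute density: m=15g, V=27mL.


ρ = mass/volume
= 15/27
= 0.556 g/mL

0.556 g/mL


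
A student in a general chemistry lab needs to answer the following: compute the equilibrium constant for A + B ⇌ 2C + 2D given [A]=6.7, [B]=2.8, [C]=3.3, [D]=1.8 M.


Kc = [C]^2[D]^2/([A][B])
= (3.3^2 × 1.8^2)/(6.7^1 × 2.8^1)
= 35.2836/18.76
= 1.881

1.881


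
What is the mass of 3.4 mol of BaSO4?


M(BaSO4) = 233.4 g/mol
mass = n × M = 3.4 × 233.4 = 793.56 g

793.56 g


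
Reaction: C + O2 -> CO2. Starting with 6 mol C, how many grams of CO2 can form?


Mole ratio CO2:C = 1:1
n(CO2) = 6 × 1/1 = 6.000 mol
mass = 6.000 × 44.01 = 264.06 g

264.06 g


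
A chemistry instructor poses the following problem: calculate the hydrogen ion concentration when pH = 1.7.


[H+] = 10^(-pH) = 10^(-1.7)
= 2.0×10^-2 M

2.0×10^-2 M


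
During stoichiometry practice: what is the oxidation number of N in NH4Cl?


x + 4(+1) + (-1) = 0, so x = -3
Oxidation number: -3

-3


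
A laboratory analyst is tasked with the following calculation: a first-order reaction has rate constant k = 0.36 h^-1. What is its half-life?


t½ = ln2/k = 0.693147/(0.36 h^-1)
= 1.925 h

1.925 h


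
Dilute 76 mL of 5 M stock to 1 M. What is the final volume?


C1V1 = C2V2
5 × 76 = 1 × V2
V2 = 380/1 = 380.0 mL

380.0 mL


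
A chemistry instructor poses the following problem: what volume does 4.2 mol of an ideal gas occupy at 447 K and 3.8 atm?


PV = nRT  (R = 0.08206 L·atm/(mol·K))
V = nRT/P = 4.2×0.08206×447/3.8
= 40.542 L

40.542 L


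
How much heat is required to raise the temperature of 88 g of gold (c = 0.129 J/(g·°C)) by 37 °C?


q = mcΔT = 88 × 0.129 × 37
= 420.02 J

420.02 J


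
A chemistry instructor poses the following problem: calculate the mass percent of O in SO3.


M(SO3) = 1×32.07 + 3×16.0 = 80.07 g/mol
Mass of O = 3 × 16.0 = 48.00 g/mol
% O = 48.00/80.07 × 100 = 59.95%

59.95%


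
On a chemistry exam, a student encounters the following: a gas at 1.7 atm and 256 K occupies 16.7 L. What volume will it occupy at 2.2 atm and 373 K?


P1V1/T1 = P2V2/T2
V2 = P1V1T2/(T1P2)
= 1.7×16.7×373/(256×2.2)
= 18.802 L

18.802 L


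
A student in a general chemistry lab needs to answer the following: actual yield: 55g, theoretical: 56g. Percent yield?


% yield = actual/theoretical × 100
= 55/56 × 100
= 98.21%

98.21%


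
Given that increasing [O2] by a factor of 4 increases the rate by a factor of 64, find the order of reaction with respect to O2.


rate ∝ [O2]^n
4^n = 64 → n = 3
Order in O2: 3

3


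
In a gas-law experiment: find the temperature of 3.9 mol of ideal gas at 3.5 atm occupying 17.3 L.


PV = nRT  (R = 0.08206 L·atm/(mol·K))
T = PV/(nR) = 3.5×17.3/(3.9×0.08206)
= 60.55/0.320034
= 189.20 K

189.20 K


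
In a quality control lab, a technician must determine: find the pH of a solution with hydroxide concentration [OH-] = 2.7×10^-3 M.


pOH = -log10([OH-]) = -log10(2.7×10^-3)
= 3 - log10(2.7) = 2.57
pH = 14 - pOH = 14 - 2.57 = 11.43

11.43


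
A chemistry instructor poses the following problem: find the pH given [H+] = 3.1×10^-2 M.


pH = -log10([H+]) = -log10(3.1×10^-2)
= 2 - log10(3.1)
= 2 - 0.49
= 1.51

1.51


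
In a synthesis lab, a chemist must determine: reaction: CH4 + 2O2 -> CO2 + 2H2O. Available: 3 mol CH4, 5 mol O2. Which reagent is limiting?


Mole ratio available / coefficient:
  CH4: 3/1 = 3.000
  O2: 5/2 = 2.500
Smaller ratio is limiting.

O2


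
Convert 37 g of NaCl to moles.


M(NaCl) = 58.44 g/mol
n = mass/M = 37/58.44 = 0.6331 mol

0.6331 mol


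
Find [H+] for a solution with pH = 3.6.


[H+] = 10^(-pH) = 10^(-3.6)
= 2.51×10^-4 M

2.51×10^-4 M


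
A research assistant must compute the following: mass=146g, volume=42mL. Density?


ρ = mass/volume
= 146/42
= 3.476 g/mL

3.476 g/mL


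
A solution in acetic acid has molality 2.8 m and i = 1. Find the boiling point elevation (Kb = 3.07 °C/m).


ΔTb = Kb × m × i
= 3.07 × 2.8 × 1
= 8.596 °C

8.596 °C


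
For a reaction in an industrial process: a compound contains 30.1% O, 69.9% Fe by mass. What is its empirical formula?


Assume 100 g sample. Moles of each element:
  O: 30.1/16.0 = 1.881 mol
  Fe: 69.9/55.85 = 1.252 mol
Divide by smallest (1.252):
  O: 1.881/1.252 = 1.5
  Fe: 1.252/1.252 = 1.0
Multiply all ratios by 2 to obtain whole numbers.
Empirical formula: Fe2O3

Fe2O3


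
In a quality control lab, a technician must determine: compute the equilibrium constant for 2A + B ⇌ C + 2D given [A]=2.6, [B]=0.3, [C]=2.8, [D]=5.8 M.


Kc = [C][D]^2/([A]^2[B])
= (2.8^1 × 5.8^2)/(2.6^2 × 0.3^1)
= 94.192/2.028
= 46.45

46.45


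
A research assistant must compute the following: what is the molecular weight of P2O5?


M(P2O5) = 2×30.97 + 5×16.0
= 61.94 + 80.0
= 141.94 g/mol

141.94 g/mol


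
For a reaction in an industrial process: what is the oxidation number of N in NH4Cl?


x + 4(+1) + (-1) = 0, so x = -3
Oxidation number: -3

-3


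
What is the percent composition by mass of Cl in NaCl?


M(NaCl) = 1×22.99 + 1×35.45 = 58.44 g/mol
Mass of Cl = 1 × 35.45 = 35.45 g/mol
% Cl = 35.45/58.44 × 100 = 60.66%

60.66%


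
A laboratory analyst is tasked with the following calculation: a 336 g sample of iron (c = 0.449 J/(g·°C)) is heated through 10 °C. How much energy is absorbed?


q = mcΔT = 336 × 0.449 × 10
= 1508.64 J

1508.64 J


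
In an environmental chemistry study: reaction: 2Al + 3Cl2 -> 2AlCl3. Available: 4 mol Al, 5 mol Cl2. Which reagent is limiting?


Mole ratio available / coefficient:
  Al: 4/2 = 2.000
  Cl2: 5/3 = 1.667
Smaller ratio is limiting.

Cl2


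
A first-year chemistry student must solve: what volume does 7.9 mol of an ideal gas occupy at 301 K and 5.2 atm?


PV = nRT  (R = 0.08206 L·atm/(mol·K))
V = nRT/P = 7.9×0.08206×301/5.2
= 37.525 L

37.525 L


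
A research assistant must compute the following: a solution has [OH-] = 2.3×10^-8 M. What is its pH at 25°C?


pOH = -log10([OH-]) = -log10(2.3×10^-8)
= 8 - log10(2.3) = 7.64
pH = 14 - pOH = 14 - 7.64 = 6.36

6.36


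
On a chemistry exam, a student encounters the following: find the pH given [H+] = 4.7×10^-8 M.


pH = -log10([H+]) = -log10(4.7×10^-8)
= 8 - log10(4.7)
= 8 - 0.67
= 7.33

7.33


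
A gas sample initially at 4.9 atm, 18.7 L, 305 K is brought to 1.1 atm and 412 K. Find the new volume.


P1V1/T1 = P2V2/T2
V2 = P1V1T2/(T1P2)
= 4.9×18.7×412/(305×1.1)
= 112.523 L

112.523 L


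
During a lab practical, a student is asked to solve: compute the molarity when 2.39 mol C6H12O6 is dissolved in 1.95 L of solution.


M = n/V = 2.39/1.95 = 1.226 mol/L

1.226 M


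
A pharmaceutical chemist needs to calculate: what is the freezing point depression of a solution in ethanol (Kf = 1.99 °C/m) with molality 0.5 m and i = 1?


ΔTf = Kf × m × i
= 1.99 × 0.5 × 1
= 0.995 °C

0.995 °C


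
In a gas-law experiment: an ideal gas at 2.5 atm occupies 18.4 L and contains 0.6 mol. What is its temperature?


PV = nRT  (R = 0.08206 L·atm/(mol·K))
T = PV/(nR) = 2.5×18.4/(0.6×0.08206)
= 46.00/0.049236
= 934.28 K

934.28 K


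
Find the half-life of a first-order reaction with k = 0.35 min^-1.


t½ = ln2/k = 0.693147/(0.35 min^-1)
= 1.980 min

1.980 min


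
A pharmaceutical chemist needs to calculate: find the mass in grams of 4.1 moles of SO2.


M(SO2) = 64.07 g/mol
mass = n × M = 4.1 × 64.07 = 262.69 g

262.69 g


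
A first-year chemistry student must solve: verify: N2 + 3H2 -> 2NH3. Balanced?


Equation: N2 + 3H2 -> 2NH3
Check atoms: H: 6=6, N: 2=2
Balanced

Yes, balanced


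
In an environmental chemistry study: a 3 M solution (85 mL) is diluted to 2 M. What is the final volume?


C1V1 = C2V2
3 × 85 = 2 × V2
V2 = 255/2 = 127.5 mL

127.5 mL


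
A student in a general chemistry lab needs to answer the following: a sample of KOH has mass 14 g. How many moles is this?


M(KOH) = 56.11 g/mol
n = mass/M = 14/56.11 = 0.2495 mol

0.2495 mol


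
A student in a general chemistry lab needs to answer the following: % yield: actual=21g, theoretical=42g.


% yield = actual/theoretical × 100
= 21/42 × 100
= 50.0%

50.0%


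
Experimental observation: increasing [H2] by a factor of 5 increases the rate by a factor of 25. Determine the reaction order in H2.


rate ∝ [H2]^n
5^n = 25 → n = 2
Order in H2: 2

2


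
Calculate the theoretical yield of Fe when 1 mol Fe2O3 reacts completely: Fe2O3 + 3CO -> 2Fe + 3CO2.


Mole ratio Fe:Fe2O3 = 2:1
n(Fe) = 1 × 2/1 = 2.000 mol
mass = 2.000 × 55.85 = 111.7 g

111.7 g


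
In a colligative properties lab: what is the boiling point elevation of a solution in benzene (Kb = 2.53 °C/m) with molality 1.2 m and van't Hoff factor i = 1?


ΔTb = Kb × m × i
= 2.53 × 1.2 × 1
= 3.036 °C

3.036 °C


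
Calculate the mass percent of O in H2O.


M(H2O) = 2×1.008 + 1×16.0 = 18.016 g/mol
Mass of O = 1 × 16.0 = 16.00 g/mol
% O = 16.00/18.016 × 100 = 88.81%

88.81%


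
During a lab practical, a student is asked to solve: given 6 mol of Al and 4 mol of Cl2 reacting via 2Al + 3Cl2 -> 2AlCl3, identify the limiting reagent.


Mole ratio available / coefficient:
  Al: 6/2 = 3.000
  Cl2: 4/3 = 1.333
Smaller ratio is limiting.

Cl2


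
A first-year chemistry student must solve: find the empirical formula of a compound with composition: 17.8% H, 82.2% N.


Assume 100 g sample. Moles of each element:
  H: 17.8/1.008 = 17.659 mol
  N: 82.2/14.01 = 5.867 mol
Divide by smallest (5.867):
  H: 17.659/5.867 = 3.01
  N: 5.867/5.867 = 1.0
Empirical formula: NH3

NH3


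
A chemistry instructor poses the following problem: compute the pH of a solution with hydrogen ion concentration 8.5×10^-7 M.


pH = -log10([H+]) = -log10(8.5×10^-7)
= 7 - log10(8.5)
= 7 - 0.93
= 6.07

6.07


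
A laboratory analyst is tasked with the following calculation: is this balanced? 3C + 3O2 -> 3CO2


Equation: 3C + 3O2 -> 3CO2
Check atoms: C: 3=3, O: 6=6
Balanced

Yes, balanced


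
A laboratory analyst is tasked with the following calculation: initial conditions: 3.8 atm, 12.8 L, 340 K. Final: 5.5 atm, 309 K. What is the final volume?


P1V1/T1 = P2V2/T2
V2 = P1V1T2/(T1P2)
= 3.8×12.8×309/(340×5.5)
= 8.037 L

8.037 L


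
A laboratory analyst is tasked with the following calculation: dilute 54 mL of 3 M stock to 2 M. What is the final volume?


C1V1 = C2V2
3 × 54 = 2 × V2
V2 = 162/2 = 81.0 mL

81.0 mL


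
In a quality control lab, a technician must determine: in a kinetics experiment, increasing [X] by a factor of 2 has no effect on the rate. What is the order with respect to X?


rate ∝ [X]^n
rate ∝ [X]^0
Order in X: 0

0


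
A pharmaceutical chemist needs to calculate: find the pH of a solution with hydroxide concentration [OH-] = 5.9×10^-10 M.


pOH = -log10([OH-]) = -log10(5.9×10^-10)
= 10 - log10(5.9) = 9.23
pH = 14 - pOH = 14 - 9.23 = 4.77

4.77


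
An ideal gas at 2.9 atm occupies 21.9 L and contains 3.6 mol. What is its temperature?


PV = nRT  (R = 0.08206 L·atm/(mol·K))
T = PV/(nR) = 2.9×21.9/(3.6×0.08206)
= 63.51/0.295416
= 214.98 K

214.98 K


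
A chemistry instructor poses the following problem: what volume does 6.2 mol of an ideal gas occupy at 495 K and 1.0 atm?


PV = nRT  (R = 0.08206 L·atm/(mol·K))
V = nRT/P = 6.2×0.08206×495/1.0
= 251.842 L

251.842 L


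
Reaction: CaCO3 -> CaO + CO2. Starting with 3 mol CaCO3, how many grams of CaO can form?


Mole ratio CaO:CaCO3 = 1:1
n(CaO) = 3 × 1/1 = 3.000 mol
mass = 3.000 × 56.08 = 168.24 g

168.24 g


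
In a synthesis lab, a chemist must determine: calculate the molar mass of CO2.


M(CO2) = 1×12.01 + 2×16.0
= 12.01 + 32.0
= 44.01 g/mol

44.01 g/mol


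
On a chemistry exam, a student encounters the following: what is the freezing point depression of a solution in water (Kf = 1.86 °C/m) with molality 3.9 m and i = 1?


ΔTf = Kf × m × i
= 1.86 × 3.9 × 1
= 7.254 °C

7.254 °C


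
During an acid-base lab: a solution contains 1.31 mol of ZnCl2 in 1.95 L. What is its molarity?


M = n/V = 1.31/1.95 = 0.672 mol/L

0.672 M


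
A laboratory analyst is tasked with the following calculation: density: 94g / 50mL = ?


ρ = mass/volume
= 94/50
= 1.88 g/mL

1.88 g/mL


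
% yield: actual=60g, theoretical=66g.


% yield = actual/theoretical × 100
= 60/66 × 100
= 90.91%

90.91%


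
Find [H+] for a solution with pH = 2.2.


[H+] = 10^(-pH) = 10^(-2.2)
= 6.31×10^-3 M

6.31×10^-3 M


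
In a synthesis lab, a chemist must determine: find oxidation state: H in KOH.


H is +1 with nonmetals
Oxidation number: +1

+1


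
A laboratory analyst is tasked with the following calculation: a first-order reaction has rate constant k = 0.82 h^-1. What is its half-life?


t½ = ln2/k = 0.693147/(0.82 h^-1)
= 0.8453 h

0.8453 h


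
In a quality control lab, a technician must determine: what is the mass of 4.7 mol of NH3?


M(NH3) = 17.03 g/mol
mass = n × M = 4.7 × 17.03 = 80.04 g

80.04 g


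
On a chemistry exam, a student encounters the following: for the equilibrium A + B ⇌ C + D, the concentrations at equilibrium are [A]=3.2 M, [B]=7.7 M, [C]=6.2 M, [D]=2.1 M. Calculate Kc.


Kc = [C][D]/([A][B])
= (6.2^1 × 2.1^1)/(3.2^1 × 7.7^1)
= 13.02/24.64
= 0.5284

0.5284


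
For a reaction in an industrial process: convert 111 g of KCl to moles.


M(KCl) = 74.55 g/mol
n = mass/M = 111/74.55 = 1.4889 mol

1.4889 mol


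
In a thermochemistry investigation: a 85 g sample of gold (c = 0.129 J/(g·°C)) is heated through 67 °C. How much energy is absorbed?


q = mcΔT = 85 × 0.129 × 67
= 734.66 J

734.66 J


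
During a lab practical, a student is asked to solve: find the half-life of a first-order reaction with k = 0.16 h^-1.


t½ = ln2/k = 0.693147/(0.16 h^-1)
= 4.332 h

4.332 h


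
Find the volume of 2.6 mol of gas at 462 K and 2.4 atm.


PV = nRT  (R = 0.08206 L·atm/(mol·K))
V = nRT/P = 2.6×0.08206×462/2.4
= 41.071 L

41.071 L


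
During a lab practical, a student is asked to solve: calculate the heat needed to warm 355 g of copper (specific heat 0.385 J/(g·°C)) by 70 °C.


q = mcΔT = 355 × 0.385 × 70
= 9567.25 J

9567.25 J


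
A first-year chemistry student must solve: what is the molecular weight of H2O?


M(H2O) = 2×1.008 + 1×16.0
= 2.02 + 16.0
= 18.02 g/mol

18.02 g/mol


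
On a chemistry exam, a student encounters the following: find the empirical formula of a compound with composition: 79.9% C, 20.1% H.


Assume 100 g sample. Moles of each element:
  C: 79.9/12.01 = 6.653 mol
  H: 20.1/1.008 = 19.94 mol
Divide by smallest (6.653):
  C: 6.653/6.653 = 1.0
  H: 19.94/6.653 = 3.0
Empirical formula: CH3

CH3


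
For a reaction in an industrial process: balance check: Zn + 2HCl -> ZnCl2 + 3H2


Equation: Zn + 2HCl -> ZnCl2 + 3H2
Check atoms: Cl: 2=2, H: 2≠6, Zn: 1=1
Not balanced

No, not balanced


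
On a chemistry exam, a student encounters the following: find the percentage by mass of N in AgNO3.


M(AgNO3) = 1×107.87 + 1×14.01 + 3×16.0 = 169.88 g/mol
Mass of N = 1 × 14.01 = 14.01 g/mol
% N = 14.01/169.88 × 100 = 8.25%

8.25%


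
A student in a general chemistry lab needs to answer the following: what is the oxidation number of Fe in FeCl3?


x + 3(-1) = 0, so x = +3
Oxidation number: +3

+3


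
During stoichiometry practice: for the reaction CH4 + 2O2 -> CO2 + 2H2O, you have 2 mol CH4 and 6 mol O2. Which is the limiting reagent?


Mole ratio available / coefficient:
  CH4: 2/1 = 2.000
  O2: 6/2 = 3.000
Smaller ratio is limiting.

CH4


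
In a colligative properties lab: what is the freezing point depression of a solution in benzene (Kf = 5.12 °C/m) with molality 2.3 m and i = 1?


ΔTf = Kf × m × i
= 5.12 × 2.3 × 1
= 11.776 °C

11.776 °C


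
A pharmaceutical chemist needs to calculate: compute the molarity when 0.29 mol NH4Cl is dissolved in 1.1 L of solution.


M = n/V = 0.29/1.1 = 0.264 mol/L

0.264 M


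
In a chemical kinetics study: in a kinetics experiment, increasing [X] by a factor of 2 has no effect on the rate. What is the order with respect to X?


rate ∝ [X]^n
rate ∝ [X]^0
Order in X: 0

0


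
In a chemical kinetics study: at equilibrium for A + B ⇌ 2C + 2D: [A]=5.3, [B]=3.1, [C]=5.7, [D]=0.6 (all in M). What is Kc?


Kc = [C]^2[D]^2/([A][B])
= (5.7^2 × 0.6^2)/(5.3^1 × 3.1^1)
= 11.6964/16.43
= 0.7119

0.7119


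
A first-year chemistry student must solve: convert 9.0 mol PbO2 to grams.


M(PbO2) = 239.2 g/mol
mass = n × M = 9.0 × 239.2 = 2152.80 g

2152.80 g


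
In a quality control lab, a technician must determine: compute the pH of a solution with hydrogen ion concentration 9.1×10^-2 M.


pH = -log10([H+]) = -log10(9.1×10^-2)
= 2 - log10(9.1)
= 2 - 0.96
= 1.04

1.04


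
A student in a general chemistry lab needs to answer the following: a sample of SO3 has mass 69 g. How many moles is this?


M(SO3) = 80.07 g/mol
n = mass/M = 69/80.07 = 0.8617 mol

0.8617 mol


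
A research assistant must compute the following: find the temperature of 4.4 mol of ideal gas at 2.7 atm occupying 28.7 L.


PV = nRT  (R = 0.08206 L·atm/(mol·K))
T = PV/(nR) = 2.7×28.7/(4.4×0.08206)
= 77.49/0.361064
= 214.62 K

214.62 K


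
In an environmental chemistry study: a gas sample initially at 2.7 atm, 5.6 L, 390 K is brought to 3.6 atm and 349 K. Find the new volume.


P1V1/T1 = P2V2/T2
V2 = P1V1T2/(T1P2)
= 2.7×5.6×349/(390×3.6)
= 3.758 L

3.758 L


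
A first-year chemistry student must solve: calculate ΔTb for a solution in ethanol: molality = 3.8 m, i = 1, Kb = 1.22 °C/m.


ΔTb = Kb × m × i
= 1.22 × 3.8 × 1
= 4.636 °C

4.636 °C


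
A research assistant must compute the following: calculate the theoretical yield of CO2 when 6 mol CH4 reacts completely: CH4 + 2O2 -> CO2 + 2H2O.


Mole ratio CO2:CH4 = 1:1
n(CO2) = 6 × 1/1 = 6.000 mol
mass = 6.000 × 44.01 = 264.06 g

264.06 g


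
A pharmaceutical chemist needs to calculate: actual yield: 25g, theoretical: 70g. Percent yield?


% yield = actual/theoretical × 100
= 25/70 × 100
= 35.71%

35.71%


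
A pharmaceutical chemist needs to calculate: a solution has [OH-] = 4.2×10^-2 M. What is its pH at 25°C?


pOH = -log10([OH-]) = -log10(4.2×10^-2)
= 2 - log10(4.2) = 1.38
pH = 14 - pOH = 14 - 1.38 = 12.62

12.62


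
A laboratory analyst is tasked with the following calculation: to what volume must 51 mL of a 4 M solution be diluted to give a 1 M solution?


C1V1 = C2V2
4 × 51 = 1 × V2
V2 = 204/1 = 204.0 mL

204.0 mL


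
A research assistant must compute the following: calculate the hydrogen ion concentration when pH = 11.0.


[H+] = 10^(-pH) = 10^(-11.0)
= 1.0×10^-11 M

1.0×10^-11 M


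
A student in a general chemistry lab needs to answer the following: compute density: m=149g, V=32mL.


ρ = mass/volume
= 149/32
= 4.656 g/mL

4.656 g/mL


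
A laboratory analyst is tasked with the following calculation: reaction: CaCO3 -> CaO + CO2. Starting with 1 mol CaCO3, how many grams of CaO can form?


Mole ratio CaO:CaCO3 = 1:1
n(CaO) = 1 × 1/1 = 1.000 mol
mass = 1.000 × 56.08 = 56.08 g

56.08 g


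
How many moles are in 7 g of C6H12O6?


M(C6H12O6) = 180.16 g/mol
n = mass/M = 7/180.16 = 0.0389 mol

0.0389 mol


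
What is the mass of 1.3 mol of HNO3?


M(HNO3) = 63.02 g/mol
mass = n × M = 1.3 × 63.02 = 81.93 g

81.93 g


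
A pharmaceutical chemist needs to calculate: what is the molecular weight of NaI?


M(NaI) = 1×22.99 + 1×126.9
= 22.99 + 126.9
= 149.89 g/mol

149.89 g/mol


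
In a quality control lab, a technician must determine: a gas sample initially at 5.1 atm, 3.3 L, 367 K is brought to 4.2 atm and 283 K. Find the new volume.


P1V1/T1 = P2V2/T2
V2 = P1V1T2/(T1P2)
= 5.1×3.3×283/(367×4.2)
= 3.09 L

3.09 L


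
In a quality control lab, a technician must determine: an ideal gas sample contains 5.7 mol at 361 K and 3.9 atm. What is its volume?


PV = nRT  (R = 0.08206 L·atm/(mol·K))
V = nRT/P = 5.7×0.08206×361/3.9
= 43.296 L

43.296 L


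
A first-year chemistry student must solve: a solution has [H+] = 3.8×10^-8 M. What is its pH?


pH = -log10([H+]) = -log10(3.8×10^-8)
= 8 - log10(3.8)
= 8 - 0.58
= 7.42

7.42


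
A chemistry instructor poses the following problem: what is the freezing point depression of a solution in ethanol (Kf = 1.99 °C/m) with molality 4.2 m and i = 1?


ΔTf = Kf × m × i
= 1.99 × 4.2 × 1
= 8.358 °C

8.358 °C


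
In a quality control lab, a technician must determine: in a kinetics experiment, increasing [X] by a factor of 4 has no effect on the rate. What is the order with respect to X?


rate ∝ [X]^n
rate ∝ [X]^0
Order in X: 0

0


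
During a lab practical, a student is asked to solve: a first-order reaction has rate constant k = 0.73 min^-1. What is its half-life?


t½ = ln2/k = 0.693147/(0.73 min^-1)
= 0.9495 min

0.9495 min


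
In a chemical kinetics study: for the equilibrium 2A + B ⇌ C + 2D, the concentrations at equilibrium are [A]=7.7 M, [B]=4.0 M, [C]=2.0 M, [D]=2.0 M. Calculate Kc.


Kc = [C][D]^2/([A]^2[B])
= (2.0^1 × 2.0^2)/(7.7^2 × 4.0^1)
= 8/237.16
= 0.03373

0.03373


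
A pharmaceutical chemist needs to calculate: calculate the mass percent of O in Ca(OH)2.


M(Ca(OH)2) = 1×40.08 + 2×16.0 + 2×1.008 = 74.096 g/mol
Mass of O = 2 × 16.0 = 32.00 g/mol
% O = 32.00/74.096 × 100 = 43.19%

43.19%


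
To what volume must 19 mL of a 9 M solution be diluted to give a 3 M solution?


C1V1 = C2V2
9 × 19 = 3 × V2
V2 = 171/3 = 57.0 mL

57.0 mL


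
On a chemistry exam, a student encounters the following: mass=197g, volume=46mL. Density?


ρ = mass/volume
= 197/46
= 4.283 g/mL

4.283 g/mL


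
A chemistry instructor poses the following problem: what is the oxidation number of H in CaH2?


H with a metal (hydride): -1
Oxidation number: -1

-1


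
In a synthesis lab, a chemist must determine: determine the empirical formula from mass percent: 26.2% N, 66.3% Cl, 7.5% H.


Assume 100 g sample. Moles of each element:
  N: 26.2/14.01 = 1.87 mol
  Cl: 66.3/35.45 = 1.87 mol
  H: 7.5/1.008 = 7.44 mol
Divide by smallest (1.87):
  N: 1.87/1.87 = 1.0
  Cl: 1.87/1.87 = 1.0
  H: 7.44/1.87 = 3.98
Empirical formula: NH4Cl

NH4Cl


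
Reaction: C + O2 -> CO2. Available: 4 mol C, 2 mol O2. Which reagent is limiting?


Mole ratio available / coefficient:
  C: 4/1 = 4.000
  O2: 2/1 = 2.000
Smaller ratio is limiting.

O2


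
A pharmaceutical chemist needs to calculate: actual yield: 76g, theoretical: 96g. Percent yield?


% yield = actual/theoretical × 100
= 76/96 × 100
= 79.17%

79.17%


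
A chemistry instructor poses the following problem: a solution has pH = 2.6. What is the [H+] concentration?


[H+] = 10^(-pH) = 10^(-2.6)
= 2.51×10^-3 M

2.51×10^-3 M


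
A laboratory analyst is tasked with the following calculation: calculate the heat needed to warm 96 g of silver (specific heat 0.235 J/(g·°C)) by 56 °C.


q = mcΔT = 96 × 0.235 × 56
= 1263.36 J

1263.36 J


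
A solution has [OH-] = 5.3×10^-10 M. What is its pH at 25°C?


pOH = -log10([OH-]) = -log10(5.3×10^-10)
= 10 - log10(5.3) = 9.28
pH = 14 - pOH = 14 - 9.28 = 4.72

4.72


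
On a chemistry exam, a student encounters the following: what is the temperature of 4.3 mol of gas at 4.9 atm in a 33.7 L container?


PV = nRT  (R = 0.08206 L·atm/(mol·K))
T = PV/(nR) = 4.9×33.7/(4.3×0.08206)
= 165.13/0.352858
= 467.98 K

467.98 K


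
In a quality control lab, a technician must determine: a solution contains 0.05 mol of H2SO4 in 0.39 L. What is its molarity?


M = n/V = 0.05/0.39 = 0.128 mol/L

0.128 M


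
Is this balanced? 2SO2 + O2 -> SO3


Equation: 2SO2 + O2 -> SO3
Check atoms: O: 6≠3, S: 2≠1
Not balanced

No, not balanced


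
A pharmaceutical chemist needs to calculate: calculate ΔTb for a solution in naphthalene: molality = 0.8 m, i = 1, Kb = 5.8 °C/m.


ΔTb = Kb × m × i
= 5.8 × 0.8 × 1
= 4.64 °C

4.64 °C


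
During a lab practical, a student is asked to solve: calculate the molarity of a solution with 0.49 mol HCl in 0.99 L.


M = n/V = 0.49/0.99 = 0.495 mol/L

0.495 M


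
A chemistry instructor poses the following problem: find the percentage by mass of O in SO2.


M(SO2) = 1×32.07 + 2×16.0 = 64.07 g/mol
Mass of O = 2 × 16.0 = 32.00 g/mol
% O = 32.00/64.07 × 100 = 49.95%

49.95%


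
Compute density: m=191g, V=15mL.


ρ = mass/volume
= 191/15
= 12.733 g/mL

12.733 g/mL


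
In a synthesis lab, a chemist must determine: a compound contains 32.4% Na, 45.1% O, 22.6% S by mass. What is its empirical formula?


Assume 100 g sample. Moles of each element:
  Na: 32.4/22.99 = 1.409 mol
  O: 45.1/16.0 = 2.819 mol
  S: 22.6/32.07 = 0.705 mol
Divide by smallest (0.705):
  Na: 1.409/0.705 = 2.0
  O: 2.819/0.705 = 4.0
  S: 0.705/0.705 = 1.0
Empirical formula: Na2SO4

Na2SO4


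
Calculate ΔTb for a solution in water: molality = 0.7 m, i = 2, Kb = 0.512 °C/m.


ΔTb = Kb × m × i
= 0.512 × 0.7 × 2
= 0.7168 °C

0.7168 °C


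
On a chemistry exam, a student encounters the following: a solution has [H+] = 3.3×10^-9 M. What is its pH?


pH = -log10([H+]) = -log10(3.3×10^-9)
= 9 - log10(3.3)
= 9 - 0.52
= 8.48

8.48


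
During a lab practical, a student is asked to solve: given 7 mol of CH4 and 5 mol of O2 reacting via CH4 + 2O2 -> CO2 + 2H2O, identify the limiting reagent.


Mole ratio available / coefficient:
  CH4: 7/1 = 7.000
  O2: 5/2 = 2.500
Smaller ratio is limiting.

O2


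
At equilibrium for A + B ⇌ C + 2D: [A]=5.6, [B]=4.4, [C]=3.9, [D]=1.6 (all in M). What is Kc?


Kc = [C][D]^2/([A][B])
= (3.9^1 × 1.6^2)/(5.6^1 × 4.4^1)
= 9.984/24.64
= 0.4052

0.4052


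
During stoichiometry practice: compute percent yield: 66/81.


% yield = actual/theoretical × 100
= 66/81 × 100
= 81.48%

81.48%


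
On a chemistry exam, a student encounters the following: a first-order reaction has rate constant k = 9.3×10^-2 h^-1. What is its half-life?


t½ = ln2/k = 0.693147/(9.3×10^-2 h^-1)
= 7.453 h

7.453 h


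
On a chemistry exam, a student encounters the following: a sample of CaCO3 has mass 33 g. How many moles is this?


M(CaCO3) = 100.09 g/mol
n = mass/M = 33/100.09 = 0.3297 mol

0.3297 mol


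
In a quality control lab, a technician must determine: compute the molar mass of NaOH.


M(NaOH) = 1×22.99 + 1×16.0 + 1×1.008
= 22.99 + 16.0 + 1.01
= 40.0 g/mol

40.0 g/mol


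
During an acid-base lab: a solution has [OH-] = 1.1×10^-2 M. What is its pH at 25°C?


pOH = -log10([OH-]) = -log10(1.1×10^-2)
= 2 - log10(1.1) = 1.96
pH = 14 - pOH = 14 - 1.96 = 12.04

12.04


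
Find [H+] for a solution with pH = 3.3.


[H+] = 10^(-pH) = 10^(-3.3)
= 5.01×10^-4 M

5.01×10^-4 M


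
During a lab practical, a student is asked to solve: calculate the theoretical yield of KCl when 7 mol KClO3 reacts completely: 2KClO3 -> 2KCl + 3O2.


Mole ratio KCl:KClO3 = 2:2
n(KCl) = 7 × 2/2 = 7.000 mol
mass = 7.000 × 74.55 = 521.85 g

521.85 g


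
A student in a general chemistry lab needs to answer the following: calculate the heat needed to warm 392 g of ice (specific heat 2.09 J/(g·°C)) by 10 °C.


q = mcΔT = 392 × 2.09 × 10
= 8192.80 J

8192.80 J


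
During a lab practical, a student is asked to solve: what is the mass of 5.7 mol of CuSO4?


M(CuSO4) = 159.62 g/mol
mass = n × M = 5.7 × 159.62 = 909.83 g

909.83 g


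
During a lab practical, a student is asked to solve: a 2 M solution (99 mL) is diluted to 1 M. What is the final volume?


C1V1 = C2V2
2 × 99 = 1 × V2
V2 = 198/1 = 198.0 mL

198.0 mL


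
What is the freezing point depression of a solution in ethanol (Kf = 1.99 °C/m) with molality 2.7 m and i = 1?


ΔTf = Kf × m × i
= 1.99 × 2.7 × 1
= 5.373 °C

5.373 °C


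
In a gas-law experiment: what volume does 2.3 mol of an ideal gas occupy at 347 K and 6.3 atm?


PV = nRT  (R = 0.08206 L·atm/(mol·K))
V = nRT/P = 2.3×0.08206×347/6.3
= 10.396 L

10.396 L


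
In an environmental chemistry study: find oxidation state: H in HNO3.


H is +1 with nonmetals
Oxidation number: +1

+1


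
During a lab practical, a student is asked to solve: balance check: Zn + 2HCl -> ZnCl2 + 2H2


Equation: Zn + 2HCl -> ZnCl2 + 2H2
Check atoms: Cl: 2=2, H: 2≠4, Zn: 1=1
Not balanced

No, not balanced


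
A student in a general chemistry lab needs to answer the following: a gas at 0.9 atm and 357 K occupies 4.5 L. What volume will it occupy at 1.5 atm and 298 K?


P1V1/T1 = P2V2/T2
V2 = P1V1T2/(T1P2)
= 0.9×4.5×298/(357×1.5)
= 2.254 L

2.254 L


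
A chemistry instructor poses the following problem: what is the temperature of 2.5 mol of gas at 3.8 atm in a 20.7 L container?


PV = nRT  (R = 0.08206 L·atm/(mol·K))
T = PV/(nR) = 3.8×20.7/(2.5×0.08206)
= 78.66/0.205150
= 383.43 K

383.43 K


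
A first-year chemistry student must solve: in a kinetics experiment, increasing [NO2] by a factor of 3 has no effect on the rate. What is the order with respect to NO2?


rate ∝ [NO2]^n
rate ∝ [NO2]^0
Order in NO2: 0

0


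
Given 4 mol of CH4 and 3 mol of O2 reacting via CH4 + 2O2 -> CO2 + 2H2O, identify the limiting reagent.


Mole ratio available / coefficient:
  CH4: 4/1 = 4.000
  O2: 3/2 = 1.500
Smaller ratio is limiting.

O2


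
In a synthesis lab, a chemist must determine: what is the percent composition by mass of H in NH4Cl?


M(NH4Cl) = 1×14.01 + 4×1.008 + 1×35.45 = 53.492 g/mol
Mass of H = 4 × 1.008 = 4.032 g/mol
% H = 4.032/53.492 × 100 = 7.54%

7.54%


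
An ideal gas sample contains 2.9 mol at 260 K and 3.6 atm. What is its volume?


PV = nRT  (R = 0.08206 L·atm/(mol·K))
V = nRT/P = 2.9×0.08206×260/3.6
= 17.187 L

17.187 L


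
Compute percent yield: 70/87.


% yield = actual/theoretical × 100
= 70/87 × 100
= 80.46%

80.46%


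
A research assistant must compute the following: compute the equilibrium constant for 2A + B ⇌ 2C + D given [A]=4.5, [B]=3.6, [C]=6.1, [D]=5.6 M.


Kc = [C]^2[D]/([A]^2[B])
= (6.1^2 × 5.6^1)/(4.5^2 × 3.6^1)
= 208.376/72.9
= 2.858

2.858


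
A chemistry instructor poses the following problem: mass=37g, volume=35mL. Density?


ρ = mass/volume
= 37/35
= 1.057 g/mL

1.057 g/mL


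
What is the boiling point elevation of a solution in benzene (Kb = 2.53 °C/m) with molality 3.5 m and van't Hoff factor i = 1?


ΔTb = Kb × m × i
= 2.53 × 3.5 × 1
= 8.855 °C

8.855 °C


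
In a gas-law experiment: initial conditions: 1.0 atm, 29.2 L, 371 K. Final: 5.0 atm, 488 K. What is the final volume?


P1V1/T1 = P2V2/T2
V2 = P1V1T2/(T1P2)
= 1.0×29.2×488/(371×5.0)
= 7.682 L

7.682 L


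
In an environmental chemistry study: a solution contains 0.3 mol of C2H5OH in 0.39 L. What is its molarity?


M = n/V = 0.3/0.39 = 0.769 mol/L

0.769 M


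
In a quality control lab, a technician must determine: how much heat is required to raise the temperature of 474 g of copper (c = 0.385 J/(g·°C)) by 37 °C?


q = mcΔT = 474 × 0.385 × 37
= 6752.13 J

6752.13 J


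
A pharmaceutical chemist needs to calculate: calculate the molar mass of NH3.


M(NH3) = 1×14.01 + 3×1.008
= 14.01 + 3.02
= 17.03 g/mol

17.03 g/mol


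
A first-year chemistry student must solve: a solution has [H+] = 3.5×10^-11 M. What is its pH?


pH = -log10([H+]) = -log10(3.5×10^-11)
= 11 - log10(3.5)
= 11 - 0.54
= 10.46

10.46


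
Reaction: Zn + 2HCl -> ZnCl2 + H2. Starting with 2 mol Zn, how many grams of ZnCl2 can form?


Mole ratio ZnCl2:Zn = 1:1
n(ZnCl2) = 2 × 1/1 = 2.000 mol
mass = 2.000 × 136.28 = 272.56 g

272.56 g


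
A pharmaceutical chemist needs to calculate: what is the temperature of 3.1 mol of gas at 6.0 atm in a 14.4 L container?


PV = nRT  (R = 0.08206 L·atm/(mol·K))
T = PV/(nR) = 6.0×14.4/(3.1×0.08206)
= 86.40/0.254386
= 339.64 K

339.64 K


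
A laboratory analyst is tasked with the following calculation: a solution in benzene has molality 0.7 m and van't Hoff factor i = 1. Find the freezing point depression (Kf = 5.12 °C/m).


ΔTf = Kf × m × i
= 5.12 × 0.7 × 1
= 3.584 °C

3.584 °C


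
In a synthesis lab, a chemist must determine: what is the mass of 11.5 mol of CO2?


M(CO2) = 44.01 g/mol
mass = n × M = 11.5 × 44.01 = 506.12 g

506.12 g


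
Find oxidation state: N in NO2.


x + 2(-2) = 0, so x = +4
Oxidation number: +4

+4


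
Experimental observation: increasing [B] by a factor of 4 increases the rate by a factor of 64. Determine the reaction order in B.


rate ∝ [B]^n
4^n = 64 → n = 3
Order in B: 3

3


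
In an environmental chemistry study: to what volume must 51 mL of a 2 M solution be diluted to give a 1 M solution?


C1V1 = C2V2
2 × 51 = 1 × V2
V2 = 102/1 = 102.0 mL

102.0 mL


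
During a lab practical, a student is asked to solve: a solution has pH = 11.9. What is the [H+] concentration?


[H+] = 10^(-pH) = 10^(-11.9)
= 1.26×10^-12 M

1.26×10^-12 M


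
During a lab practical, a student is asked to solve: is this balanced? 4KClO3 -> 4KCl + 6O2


Equation: 4KClO3 -> 4KCl + 6O2
Check atoms: Cl: 4=4, K: 4=4, O: 12=12
Balanced

Yes, balanced


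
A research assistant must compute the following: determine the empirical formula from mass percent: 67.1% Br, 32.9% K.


Assume 100 g sample. Moles of each element:
  Br: 67.1/79.9 = 0.84 mol
  K: 32.9/39.1 = 0.841 mol
Divide by smallest (0.84):
  Br: 0.84/0.84 = 1.0
  K: 0.841/0.84 = 1.0
Empirical formula: KBr

KBr


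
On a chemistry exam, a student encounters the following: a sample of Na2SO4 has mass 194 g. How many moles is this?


M(Na2SO4) = 142.05 g/mol
n = mass/M = 194/142.05 = 1.3657 mol

1.3657 mol


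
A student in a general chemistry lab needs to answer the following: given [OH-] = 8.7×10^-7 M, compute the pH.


pOH = -log10([OH-]) = -log10(8.7×10^-7)
= 7 - log10(8.7) = 6.06
pH = 14 - pOH = 14 - 6.06 = 7.94

7.94


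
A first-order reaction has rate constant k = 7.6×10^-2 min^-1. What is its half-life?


t½ = ln2/k = 0.693147/(7.6×10^-2 min^-1)
= 9.120 min

9.120 min


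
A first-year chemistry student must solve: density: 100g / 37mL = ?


ρ = mass/volume
= 100/37
= 2.703 g/mL

2.703 g/mL


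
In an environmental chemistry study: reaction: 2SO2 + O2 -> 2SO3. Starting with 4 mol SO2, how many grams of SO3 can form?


Mole ratio SO3:SO2 = 2:2
n(SO3) = 4 × 2/2 = 4.000 mol
mass = 4.000 × 80.07 = 320.28 g

320.28 g


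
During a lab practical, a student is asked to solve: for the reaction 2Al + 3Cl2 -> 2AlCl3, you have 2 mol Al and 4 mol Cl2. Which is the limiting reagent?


Mole ratio available / coefficient:
  Al: 2/2 = 1.000
  Cl2: 4/3 = 1.333
Smaller ratio is limiting.

Al


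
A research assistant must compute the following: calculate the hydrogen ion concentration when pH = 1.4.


[H+] = 10^(-pH) = 10^(-1.4)
= 3.98×10^-2 M

3.98×10^-2 M


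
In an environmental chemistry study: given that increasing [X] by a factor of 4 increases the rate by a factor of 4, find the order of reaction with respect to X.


rate ∝ [X]^n
4^n = 4 → n = 1
Order in X: 1

1


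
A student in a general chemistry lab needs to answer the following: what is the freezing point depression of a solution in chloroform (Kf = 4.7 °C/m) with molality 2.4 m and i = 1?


ΔTf = Kf × m × i
= 4.7 × 2.4 × 1
= 11.28 °C

11.28 °C


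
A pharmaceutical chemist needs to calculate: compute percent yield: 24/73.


% yield = actual/theoretical × 100
= 24/73 × 100
= 32.88%

32.88%


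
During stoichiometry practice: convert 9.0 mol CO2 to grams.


M(CO2) = 44.01 g/mol
mass = n × M = 9.0 × 44.01 = 396.09 g

396.09 g


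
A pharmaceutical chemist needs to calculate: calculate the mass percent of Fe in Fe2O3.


M(Fe2O3) = 2×55.85 + 3×16.0 = 159.70 g/mol
Mass of Fe = 2 × 55.85 = 111.70 g/mol
% Fe = 111.70/159.70 × 100 = 69.94%

69.94%


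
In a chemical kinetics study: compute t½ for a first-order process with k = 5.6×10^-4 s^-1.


t½ = ln2/k = 0.693147/(5.6×10^-4 s^-1)
= 1238 s

1238 s


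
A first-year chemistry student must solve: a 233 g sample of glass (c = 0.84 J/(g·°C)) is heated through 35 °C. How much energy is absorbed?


q = mcΔT = 233 × 0.84 × 35
= 6850.20 J

6850.20 J


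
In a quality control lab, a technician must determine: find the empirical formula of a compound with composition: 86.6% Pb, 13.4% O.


Assume 100 g sample. Moles of each element:
  Pb: 86.6/207.2 = 0.418 mol
  O: 13.4/16.0 = 0.838 mol
Divide by smallest (0.418):
  Pb: 0.418/0.418 = 1.0
  O: 0.838/0.418 = 2.0
Empirical formula: PbO2

PbO2


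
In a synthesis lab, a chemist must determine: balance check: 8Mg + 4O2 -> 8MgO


Equation: 8Mg + 4O2 -> 8MgO
Check atoms: Mg: 8=8, O: 8=8
Balanced

Yes, balanced


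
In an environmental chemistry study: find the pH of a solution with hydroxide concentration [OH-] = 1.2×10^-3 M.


pOH = -log10([OH-]) = -log10(1.2×10^-3)
= 3 - log10(1.2) = 2.92
pH = 14 - pOH = 14 - 2.92 = 11.08

11.08


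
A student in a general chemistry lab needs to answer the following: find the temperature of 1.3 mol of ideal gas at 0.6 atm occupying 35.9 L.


PV = nRT  (R = 0.08206 L·atm/(mol·K))
T = PV/(nR) = 0.6×35.9/(1.3×0.08206)
= 21.54/0.106678
= 201.92 K

201.92 K


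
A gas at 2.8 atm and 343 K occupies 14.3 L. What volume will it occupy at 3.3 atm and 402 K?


P1V1/T1 = P2V2/T2
V2 = P1V1T2/(T1P2)
= 2.8×14.3×402/(343×3.3)
= 14.22 L

14.22 L


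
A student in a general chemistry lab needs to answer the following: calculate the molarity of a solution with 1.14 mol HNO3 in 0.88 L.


M = n/V = 1.14/0.88 = 1.295 mol/L

1.295 M


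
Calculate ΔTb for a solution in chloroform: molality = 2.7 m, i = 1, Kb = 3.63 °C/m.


ΔTb = Kb × m × i
= 3.63 × 2.7 × 1
= 9.801 °C

9.801 °C


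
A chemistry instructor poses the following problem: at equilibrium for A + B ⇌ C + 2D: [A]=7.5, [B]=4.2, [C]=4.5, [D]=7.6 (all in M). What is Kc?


Kc = [C][D]^2/([A][B])
= (4.5^1 × 7.6^2)/(7.5^1 × 4.2^1)
= 259.92/31.5
= 8.251

8.251
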